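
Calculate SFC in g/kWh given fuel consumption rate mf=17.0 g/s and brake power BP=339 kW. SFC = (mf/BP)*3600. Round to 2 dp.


SFC = (mf / BP) * 3600
Rate = 17.0 / 339 = 0.050147 g/(s*kW)
SFC = 0.050147 * 3600 = 180.53 g/kWh


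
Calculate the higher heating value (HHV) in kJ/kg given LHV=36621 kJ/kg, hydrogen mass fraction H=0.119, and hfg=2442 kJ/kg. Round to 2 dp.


HHV = LHV + hfg * 9 * H
Water addition = 2442 * 9 * 0.119 = 2615.382 kJ/kg
HHV = 36621 + 2615.382 = 39236.38 kJ/kg


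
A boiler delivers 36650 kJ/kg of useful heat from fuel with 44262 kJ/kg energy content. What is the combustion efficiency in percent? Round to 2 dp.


Efficiency = (Q_useful / Q_fuel) * 100
Efficiency = (36650 / 44262) * 100
Efficiency = 0.8280 * 100 = 82.80%


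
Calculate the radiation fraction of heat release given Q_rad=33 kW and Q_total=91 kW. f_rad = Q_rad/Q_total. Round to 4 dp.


f_rad = Q_rad / Q_total
f_rad = 33 / 91 = 0.3626


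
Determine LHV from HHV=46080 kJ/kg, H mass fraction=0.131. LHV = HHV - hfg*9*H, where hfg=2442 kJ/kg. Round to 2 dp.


LHV = HHV - hfg * 9 * H
Water correction = 2442 * 9 * 0.131 = 2879.118 kJ/kg
LHV = 46080 - 2879.118 = 43200.88 kJ/kg


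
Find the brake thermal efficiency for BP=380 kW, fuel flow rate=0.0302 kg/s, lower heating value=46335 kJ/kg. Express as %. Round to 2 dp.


eta_BTE = (BP / (mf * LHV)) * 100
Denominator = 0.0302 * 46335 = 1399.3170 kW
eta_BTE = (380 / 1399.3170) * 100 = 27.16%


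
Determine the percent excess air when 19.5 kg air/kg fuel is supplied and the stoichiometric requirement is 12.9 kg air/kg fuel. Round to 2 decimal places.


Excess air = actual - stoichiometric = 19.5 - 12.9 = 6.60 kg/kg fuel
Excess air % = (excess / stoich) * 100 = (6.60 / 12.9) * 100 = 51.16%


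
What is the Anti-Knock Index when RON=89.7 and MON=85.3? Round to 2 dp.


AKI = (RON + MON) / 2
AKI = (89.7 + 85.3) / 2
AKI = 175.0 / 2 = 87.50


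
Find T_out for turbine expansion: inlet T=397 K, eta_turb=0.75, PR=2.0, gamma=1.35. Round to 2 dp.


T_out = T_in * (1 - eta * (1 - PR^(-(gamma-1)/gamma)))
Exponent = -(1.35-1)/1.35 = -0.25925926
PR^exp = 2.0^(-0.25925926) = 0.83551680
Factor = 1 - 0.75*(1 - 0.83551680) = 0.87663760
T_out = 397 * 0.87663760 = 348.03 K


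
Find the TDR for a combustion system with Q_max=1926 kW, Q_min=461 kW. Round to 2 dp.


TDR = Q_max / Q_min
TDR = 1926 / 461 = 4.18


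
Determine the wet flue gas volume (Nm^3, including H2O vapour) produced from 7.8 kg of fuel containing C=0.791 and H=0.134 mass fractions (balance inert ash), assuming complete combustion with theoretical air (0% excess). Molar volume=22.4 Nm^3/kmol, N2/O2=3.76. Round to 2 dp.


Per kg fuel: CO2 = (C/12 kmol)*22.4 = (0.791/12)*22.4 = 1.47653 Nm^3
Per kg fuel: H2O = (H/2 kmol)*22.4 = (0.134/2)*22.4 = 1.50080 Nm^3
O2 needed per kg fuel = C/12 + H/4 = 0.791/12 + 0.134/4 = 0.09941667 kmol
Per kg fuel: N2 = O2*3.76*22.4 = 0.09941667*3.76*22.4 = 8.37327 Nm^3
Total per kg = 1.47653 + 1.50080 + 8.37327 = 11.35060 Nm^3
Total = 11.35060 * 7.8 = 88.53 Nm^3


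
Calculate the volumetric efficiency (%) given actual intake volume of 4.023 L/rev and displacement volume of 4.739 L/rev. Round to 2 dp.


eta_v = (V_actual / V_disp) * 100
Ratio = 4.023 / 4.739 = 0.8489
eta_v = 0.8489 * 100 = 84.89%


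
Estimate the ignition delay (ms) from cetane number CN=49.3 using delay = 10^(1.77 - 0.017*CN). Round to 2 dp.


delay = 10^(1.77 - 0.017*CN)
Exponent = 1.77 - 0.017*49.3 = 0.9319
delay = 10^0.9319 = 8.55 ms


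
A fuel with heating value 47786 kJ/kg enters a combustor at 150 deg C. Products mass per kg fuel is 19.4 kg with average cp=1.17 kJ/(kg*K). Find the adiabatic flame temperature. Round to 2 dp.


T_ad = T_in + Hc / (m_p * cp)
Denominator = 19.4 * 1.17 = 22.6980
Temperature rise = 47786 / 22.6980 = 2105.30 K
T_ad = 150 + 2105.30 = 2255.30 deg C


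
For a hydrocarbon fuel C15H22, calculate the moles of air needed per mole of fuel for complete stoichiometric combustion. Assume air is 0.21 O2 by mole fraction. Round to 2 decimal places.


Balanced combustion: C15H22 + 20.5 O2 -> 15 CO2 + 11 H2O
O2 needed = C + H/4 = 15 + 22/4 = 20.50 moles
Air moles = O2 / 0.21 = 20.50 / 0.21 = 97.62 moles air


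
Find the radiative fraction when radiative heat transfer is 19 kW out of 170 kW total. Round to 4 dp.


f_rad = Q_rad / Q_total
f_rad = 19 / 170 = 0.1118


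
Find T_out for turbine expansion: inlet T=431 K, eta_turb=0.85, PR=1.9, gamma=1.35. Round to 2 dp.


T_out = T_in * (1 - eta * (1 - PR^(-(gamma-1)/gamma)))
Exponent = -(1.35-1)/1.35 = -0.25925926
PR^exp = 1.9^(-0.25925926) = 0.84670193
Factor = 1 - 0.85*(1 - 0.84670193) = 0.86969664
T_out = 431 * 0.86969664 = 374.84 K


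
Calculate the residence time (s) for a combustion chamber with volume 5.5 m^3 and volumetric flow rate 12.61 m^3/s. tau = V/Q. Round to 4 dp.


tau = V / Q_flow
tau = 5.5 / 12.61 = 0.4362 s


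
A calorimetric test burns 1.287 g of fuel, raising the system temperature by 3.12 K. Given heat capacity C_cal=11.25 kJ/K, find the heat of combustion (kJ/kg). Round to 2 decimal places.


Hc = C_cal * delta_T / m_fuel
Q_released = 11.25 * 3.12 = 35.1000 kJ
m_fuel = 1.287 g = 1.287/1000 kg = 0.001287 kg
Hc = 35.1000 / 0.001287 = 27272.73 kJ/kg


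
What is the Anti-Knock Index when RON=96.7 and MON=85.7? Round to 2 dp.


AKI = (RON + MON) / 2
AKI = (96.7 + 85.7) / 2
AKI = 182.4 / 2 = 91.20


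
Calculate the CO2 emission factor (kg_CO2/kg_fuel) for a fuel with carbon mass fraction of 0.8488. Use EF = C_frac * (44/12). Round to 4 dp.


EF = C_frac * (M_CO2 / M_C)
EF = 0.8488 * (44/12)
EF = 0.8488 * 3.666667 = 3.1123 kg_CO2/kg_fuel


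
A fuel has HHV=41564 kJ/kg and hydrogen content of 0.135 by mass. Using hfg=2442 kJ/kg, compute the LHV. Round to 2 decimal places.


LHV = HHV - hfg * 9 * H
Water correction = 2442 * 9 * 0.135 = 2967.030 kJ/kg
LHV = 41564 - 2967.030 = 38596.97 kJ/kg


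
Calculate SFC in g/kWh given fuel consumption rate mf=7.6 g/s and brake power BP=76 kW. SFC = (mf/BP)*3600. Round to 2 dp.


SFC = (mf / BP) * 3600
Rate = 7.6 / 76 = 0.100000 g/(s*kW)
SFC = 0.100000 * 3600 = 360.00 g/kWh


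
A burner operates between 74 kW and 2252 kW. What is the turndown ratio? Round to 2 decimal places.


TDR = Q_max / Q_min
TDR = 2252 / 74 = 30.43


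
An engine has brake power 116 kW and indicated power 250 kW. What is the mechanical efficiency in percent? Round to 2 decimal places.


eta_mech = (BP / IP) * 100
Ratio = 116 / 250 = 0.4640
eta_mech = 0.4640 * 100 = 46.40%


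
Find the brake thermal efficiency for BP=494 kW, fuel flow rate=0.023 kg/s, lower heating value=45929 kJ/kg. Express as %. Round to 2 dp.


eta_BTE = (BP / (mf * LHV)) * 100
Denominator = 0.023 * 45929 = 1056.3670 kW
eta_BTE = (494 / 1056.3670) * 100 = 46.76%


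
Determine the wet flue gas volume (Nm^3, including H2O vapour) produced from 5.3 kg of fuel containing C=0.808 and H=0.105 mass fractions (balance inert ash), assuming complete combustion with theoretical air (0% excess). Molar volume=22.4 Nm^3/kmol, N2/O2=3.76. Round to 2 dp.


Per kg fuel: CO2 = (C/12 kmol)*22.4 = (0.808/12)*22.4 = 1.50827 Nm^3
Per kg fuel: H2O = (H/2 kmol)*22.4 = (0.105/2)*22.4 = 1.17600 Nm^3
O2 needed per kg fuel = C/12 + H/4 = 0.808/12 + 0.105/4 = 0.09358333 kmol
Per kg fuel: N2 = O2*3.76*22.4 = 0.09358333*3.76*22.4 = 7.88196 Nm^3
Total per kg = 1.50827 + 1.17600 + 7.88196 = 10.56623 Nm^3
Total = 10.56623 * 5.3 = 56.00 Nm^3


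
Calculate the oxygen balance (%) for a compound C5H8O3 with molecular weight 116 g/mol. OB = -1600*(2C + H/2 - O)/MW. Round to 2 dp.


OB = -1600 * (2C + H/2 - O) / MW
Inner = 2*5 + 8/2 - 3 = 11.00
OB = -1600 * 11.00 / 116 = -151.72%


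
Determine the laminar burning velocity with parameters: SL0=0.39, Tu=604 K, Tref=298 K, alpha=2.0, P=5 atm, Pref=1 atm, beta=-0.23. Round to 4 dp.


SL = SL0 * (Tu/Tref)^alpha * (P/Pref)^beta
T ratio = 604/298 = 2.02684564
(T ratio)^alpha = 2.02684564^2.0 = 4.108103
(P/Pref)^beta = 5^(-0.23) = 0.690616
SL = 0.39 * 4.108103 * 0.690616 = 1.1065 m/s


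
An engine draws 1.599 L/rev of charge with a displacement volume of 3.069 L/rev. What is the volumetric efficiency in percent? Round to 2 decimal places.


eta_v = (V_actual / V_disp) * 100
Ratio = 1.599 / 3.069 = 0.5210
eta_v = 0.5210 * 100 = 52.10%


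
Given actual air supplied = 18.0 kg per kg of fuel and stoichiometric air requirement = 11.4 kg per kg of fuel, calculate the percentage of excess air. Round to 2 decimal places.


Excess air = actual - stoichiometric = 18.0 - 11.4 = 6.60 kg/kg fuel
Excess air % = (excess / stoich) * 100 = (6.60 / 11.4) * 100 = 57.89%


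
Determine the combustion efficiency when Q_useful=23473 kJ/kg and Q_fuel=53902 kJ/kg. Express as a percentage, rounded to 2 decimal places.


Efficiency = (Q_useful / Q_fuel) * 100
Efficiency = (23473 / 53902) * 100
Efficiency = 0.4355 * 100 = 43.55%


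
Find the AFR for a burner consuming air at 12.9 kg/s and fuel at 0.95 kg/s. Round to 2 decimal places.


AFR = m_air / m_fuel
AFR = 12.9 / 0.95 = 13.58


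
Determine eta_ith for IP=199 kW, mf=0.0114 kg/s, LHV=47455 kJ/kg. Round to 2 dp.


eta_ith = (IP / (mf * LHV)) * 100
Denominator = 0.0114 * 47455 = 540.9870 kW
eta_ith = (199 / 540.9870) * 100 = 36.78%


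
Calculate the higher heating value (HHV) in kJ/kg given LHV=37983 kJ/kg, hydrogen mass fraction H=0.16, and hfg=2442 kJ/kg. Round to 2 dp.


HHV = LHV + hfg * 9 * H
Water addition = 2442 * 9 * 0.16 = 3516.480 kJ/kg
HHV = 37983 + 3516.480 = 41499.48 kJ/kg


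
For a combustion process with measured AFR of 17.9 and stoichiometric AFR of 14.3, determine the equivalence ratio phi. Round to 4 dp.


phi = AFR_stoich / AFR_actual
phi = 14.3 / 17.9 = 0.7989


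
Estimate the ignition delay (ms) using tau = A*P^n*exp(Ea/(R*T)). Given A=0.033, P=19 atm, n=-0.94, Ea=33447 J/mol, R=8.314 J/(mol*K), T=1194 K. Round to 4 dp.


tau = A * P^n * exp(Ea/(R*T))
P^n = 19^(-0.94) = 0.06280173
Ea/(R*T) = 33447/(8.314*1194) = 3.369324
exp(Ea/(R*T)) = 29.058887
tau = 0.033 * 0.06280173 * 29.058887 = 0.0602 ms


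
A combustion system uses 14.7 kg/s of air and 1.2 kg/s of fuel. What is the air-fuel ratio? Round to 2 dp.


AFR = m_air / m_fuel
AFR = 14.7 / 1.2 = 12.25


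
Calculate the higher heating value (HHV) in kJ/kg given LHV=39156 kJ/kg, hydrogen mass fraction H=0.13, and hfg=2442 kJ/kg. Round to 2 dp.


HHV = LHV + hfg * 9 * H
Water addition = 2442 * 9 * 0.13 = 2857.140 kJ/kg
HHV = 39156 + 2857.140 = 42013.14 kJ/kg


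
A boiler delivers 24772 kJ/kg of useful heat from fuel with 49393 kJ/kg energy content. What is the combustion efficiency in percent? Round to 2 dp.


Efficiency = (Q_useful / Q_fuel) * 100
Efficiency = (24772 / 49393) * 100
Efficiency = 0.5015 * 100 = 50.15%


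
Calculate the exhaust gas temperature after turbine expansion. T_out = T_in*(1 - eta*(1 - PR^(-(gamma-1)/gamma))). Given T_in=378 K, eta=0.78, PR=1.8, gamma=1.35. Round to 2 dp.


T_out = T_in * (1 - eta * (1 - PR^(-(gamma-1)/gamma)))
Exponent = -(1.35-1)/1.35 = -0.25925926
PR^exp = 1.8^(-0.25925926) = 0.85865408
Factor = 1 - 0.78*(1 - 0.85865408) = 0.88975018
T_out = 378 * 0.88975018 = 336.33 K


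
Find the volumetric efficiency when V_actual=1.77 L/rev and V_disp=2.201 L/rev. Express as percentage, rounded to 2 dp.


eta_v = (V_actual / V_disp) * 100
Ratio = 1.77 / 2.201 = 0.8042
eta_v = 0.8042 * 100 = 80.42%


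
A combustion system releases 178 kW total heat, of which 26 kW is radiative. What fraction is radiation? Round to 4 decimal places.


f_rad = Q_rad / Q_total
f_rad = 26 / 178 = 0.1461


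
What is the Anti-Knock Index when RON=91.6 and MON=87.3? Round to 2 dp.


AKI = (RON + MON) / 2
AKI = (91.6 + 87.3) / 2
AKI = 178.9 / 2 = 89.45


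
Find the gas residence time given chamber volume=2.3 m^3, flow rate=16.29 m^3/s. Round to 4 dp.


tau = V / Q_flow
tau = 2.3 / 16.29 = 0.1412 s


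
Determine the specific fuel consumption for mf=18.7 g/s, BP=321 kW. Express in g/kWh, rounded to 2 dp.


SFC = (mf / BP) * 3600
Rate = 18.7 / 321 = 0.058255 g/(s*kW)
SFC = 0.058255 * 3600 = 209.72 g/kWh


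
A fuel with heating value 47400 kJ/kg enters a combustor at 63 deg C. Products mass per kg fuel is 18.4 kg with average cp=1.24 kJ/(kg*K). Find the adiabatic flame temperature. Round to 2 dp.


T_ad = T_in + Hc / (m_p * cp)
Denominator = 18.4 * 1.24 = 22.8160
Temperature rise = 47400 / 22.8160 = 2077.49 K
T_ad = 63 + 2077.49 = 2140.49 deg C


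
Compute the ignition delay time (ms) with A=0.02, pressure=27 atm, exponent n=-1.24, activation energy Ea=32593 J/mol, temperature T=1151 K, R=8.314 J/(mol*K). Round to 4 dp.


tau = A * P^n * exp(Ea/(R*T))
P^n = 27^(-1.24) = 0.01679225
Ea/(R*T) = 32593/(8.314*1151) = 3.405956
exp(Ea/(R*T)) = 30.143089
tau = 0.02 * 0.01679225 * 30.143089 = 0.0101 ms


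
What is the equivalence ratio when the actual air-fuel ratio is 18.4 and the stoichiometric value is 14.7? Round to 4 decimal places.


phi = AFR_stoich / AFR_actual
phi = 14.7 / 18.4 = 0.7989


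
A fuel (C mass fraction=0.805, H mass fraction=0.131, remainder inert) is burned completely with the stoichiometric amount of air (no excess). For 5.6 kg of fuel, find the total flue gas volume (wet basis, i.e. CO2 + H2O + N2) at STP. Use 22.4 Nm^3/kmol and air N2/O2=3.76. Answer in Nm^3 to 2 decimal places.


Per kg fuel: CO2 = (C/12 kmol)*22.4 = (0.805/12)*22.4 = 1.50267 Nm^3
Per kg fuel: H2O = (H/2 kmol)*22.4 = (0.131/2)*22.4 = 1.46720 Nm^3
O2 needed per kg fuel = C/12 + H/4 = 0.805/12 + 0.131/4 = 0.09983333 kmol
Per kg fuel: N2 = O2*3.76*22.4 = 0.09983333*3.76*22.4 = 8.40836 Nm^3
Total per kg = 1.50267 + 1.46720 + 8.40836 = 11.37823 Nm^3
Total = 11.37823 * 5.6 = 63.72 Nm^3


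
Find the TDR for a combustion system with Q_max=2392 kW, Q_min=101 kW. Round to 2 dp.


TDR = Q_max / Q_min
TDR = 2392 / 101 = 23.68


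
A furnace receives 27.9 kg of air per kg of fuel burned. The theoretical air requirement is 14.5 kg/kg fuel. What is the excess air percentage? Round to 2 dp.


Excess air = actual - stoichiometric = 27.9 - 14.5 = 13.40 kg/kg fuel
Excess air % = (excess / stoich) * 100 = (13.40 / 14.5) * 100 = 92.41%


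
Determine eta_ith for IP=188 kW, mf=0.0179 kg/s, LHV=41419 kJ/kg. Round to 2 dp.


eta_ith = (IP / (mf * LHV)) * 100
Denominator = 0.0179 * 41419 = 741.4001 kW
eta_ith = (188 / 741.4001) * 100 = 25.36%


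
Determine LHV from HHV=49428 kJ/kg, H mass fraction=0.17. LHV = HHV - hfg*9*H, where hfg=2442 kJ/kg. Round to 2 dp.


LHV = HHV - hfg * 9 * H
Water correction = 2442 * 9 * 0.17 = 3736.260 kJ/kg
LHV = 49428 - 3736.260 = 45691.74 kJ/kg


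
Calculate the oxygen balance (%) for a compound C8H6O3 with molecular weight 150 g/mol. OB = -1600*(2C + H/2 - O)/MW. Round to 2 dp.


OB = -1600 * (2C + H/2 - O) / MW
Inner = 2*8 + 6/2 - 3 = 16.00
OB = -1600 * 16.00 / 150 = -170.67%


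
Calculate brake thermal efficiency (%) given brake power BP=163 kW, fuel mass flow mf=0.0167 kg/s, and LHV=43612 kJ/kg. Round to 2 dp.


eta_BTE = (BP / (mf * LHV)) * 100
Denominator = 0.0167 * 43612 = 728.3204 kW
eta_BTE = (163 / 728.3204) * 100 = 22.38%


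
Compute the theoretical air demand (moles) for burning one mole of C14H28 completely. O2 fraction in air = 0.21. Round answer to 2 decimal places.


Balanced combustion: C14H28 + 21 O2 -> 14 CO2 + 14 H2O
O2 needed = C + H/4 = 14 + 28/4 = 21.00 moles
Air moles = O2 / 0.21 = 21.00 / 0.21 = 100.00 moles air


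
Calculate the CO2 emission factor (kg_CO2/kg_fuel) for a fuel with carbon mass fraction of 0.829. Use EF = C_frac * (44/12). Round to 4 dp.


EF = C_frac * (M_CO2 / M_C)
EF = 0.829 * (44/12)
EF = 0.829 * 3.666667 = 3.0397 kg_CO2/kg_fuel


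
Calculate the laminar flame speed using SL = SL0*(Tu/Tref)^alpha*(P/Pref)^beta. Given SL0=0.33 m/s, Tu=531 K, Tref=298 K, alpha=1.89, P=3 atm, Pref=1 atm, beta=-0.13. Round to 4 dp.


SL = SL0 * (Tu/Tref)^alpha * (P/Pref)^beta
T ratio = 531/298 = 1.78187919
(T ratio)^alpha = 1.78187919^1.89 = 2.979613
(P/Pref)^beta = 3^(-0.13) = 0.866910
SL = 0.33 * 2.979613 * 0.866910 = 0.8524 m/s


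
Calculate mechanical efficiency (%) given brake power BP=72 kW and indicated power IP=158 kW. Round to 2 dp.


eta_mech = (BP / IP) * 100
Ratio = 72 / 158 = 0.4557
eta_mech = 0.4557 * 100 = 45.57%


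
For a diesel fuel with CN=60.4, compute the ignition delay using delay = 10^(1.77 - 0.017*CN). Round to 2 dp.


delay = 10^(1.77 - 0.017*CN)
Exponent = 1.77 - 0.017*60.4 = 0.7432
delay = 10^0.7432 = 5.54 ms


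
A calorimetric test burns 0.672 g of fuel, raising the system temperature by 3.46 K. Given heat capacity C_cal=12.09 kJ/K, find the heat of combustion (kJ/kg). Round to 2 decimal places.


Hc = C_cal * delta_T / m_fuel
Q_released = 12.09 * 3.46 = 41.8314 kJ
m_fuel = 0.672 g = 0.672/1000 kg = 0.000672 kg
Hc = 41.8314 / 0.000672 = 62249.11 kJ/kg


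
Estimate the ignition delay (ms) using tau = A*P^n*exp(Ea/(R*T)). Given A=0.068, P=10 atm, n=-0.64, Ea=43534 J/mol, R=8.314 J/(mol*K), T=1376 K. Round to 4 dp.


tau = A * P^n * exp(Ea/(R*T))
P^n = 10^(-0.64) = 0.22908677
Ea/(R*T) = 43534/(8.314*1376) = 3.805398
exp(Ea/(R*T)) = 44.943147
tau = 0.068 * 0.22908677 * 44.943147 = 0.7001 ms


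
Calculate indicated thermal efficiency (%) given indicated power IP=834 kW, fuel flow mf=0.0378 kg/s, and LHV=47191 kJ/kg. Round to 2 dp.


eta_ith = (IP / (mf * LHV)) * 100
Denominator = 0.0378 * 47191 = 1783.8198 kW
eta_ith = (834 / 1783.8198) * 100 = 46.75%


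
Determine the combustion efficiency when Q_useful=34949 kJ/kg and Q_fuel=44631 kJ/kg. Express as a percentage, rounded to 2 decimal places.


Efficiency = (Q_useful / Q_fuel) * 100
Efficiency = (34949 / 44631) * 100
Efficiency = 0.7831 * 100 = 78.31%


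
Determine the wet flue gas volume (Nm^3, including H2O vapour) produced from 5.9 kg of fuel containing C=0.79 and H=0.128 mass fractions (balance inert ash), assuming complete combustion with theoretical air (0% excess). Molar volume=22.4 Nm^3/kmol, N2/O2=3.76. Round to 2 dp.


Per kg fuel: CO2 = (C/12 kmol)*22.4 = (0.79/12)*22.4 = 1.47467 Nm^3
Per kg fuel: H2O = (H/2 kmol)*22.4 = (0.128/2)*22.4 = 1.43360 Nm^3
O2 needed per kg fuel = C/12 + H/4 = 0.79/12 + 0.128/4 = 0.09783333 kmol
Per kg fuel: N2 = O2*3.76*22.4 = 0.09783333*3.76*22.4 = 8.23991 Nm^3
Total per kg = 1.47467 + 1.43360 + 8.23991 = 11.14818 Nm^3
Total = 11.14818 * 5.9 = 65.77 Nm^3


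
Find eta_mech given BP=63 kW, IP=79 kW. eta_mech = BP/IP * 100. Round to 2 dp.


eta_mech = (BP / IP) * 100
Ratio = 63 / 79 = 0.7975
eta_mech = 0.7975 * 100 = 79.75%


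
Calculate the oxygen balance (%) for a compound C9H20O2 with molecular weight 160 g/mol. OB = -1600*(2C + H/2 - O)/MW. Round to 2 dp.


OB = -1600 * (2C + H/2 - O) / MW
Inner = 2*9 + 20/2 - 2 = 26.00
OB = -1600 * 26.00 / 160 = -260.00%


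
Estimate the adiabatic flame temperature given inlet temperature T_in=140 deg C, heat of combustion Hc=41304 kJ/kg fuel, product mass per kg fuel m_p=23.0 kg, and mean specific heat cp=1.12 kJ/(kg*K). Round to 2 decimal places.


T_ad = T_in + Hc / (m_p * cp)
Denominator = 23.0 * 1.12 = 25.7600
Temperature rise = 41304 / 25.7600 = 1603.42 K
T_ad = 140 + 1603.42 = 1743.42 deg C


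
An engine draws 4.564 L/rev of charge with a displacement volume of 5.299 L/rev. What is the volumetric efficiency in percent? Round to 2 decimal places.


eta_v = (V_actual / V_disp) * 100
Ratio = 4.564 / 5.299 = 0.8613
eta_v = 0.8613 * 100 = 86.13%


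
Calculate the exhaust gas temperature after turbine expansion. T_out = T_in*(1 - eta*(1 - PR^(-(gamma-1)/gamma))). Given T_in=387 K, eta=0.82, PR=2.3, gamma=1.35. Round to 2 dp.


T_out = T_in * (1 - eta * (1 - PR^(-(gamma-1)/gamma)))
Exponent = -(1.35-1)/1.35 = -0.25925926
PR^exp = 2.3^(-0.25925926) = 0.80578413
Factor = 1 - 0.82*(1 - 0.80578413) = 0.84074299
T_out = 387 * 0.84074299 = 325.37 K


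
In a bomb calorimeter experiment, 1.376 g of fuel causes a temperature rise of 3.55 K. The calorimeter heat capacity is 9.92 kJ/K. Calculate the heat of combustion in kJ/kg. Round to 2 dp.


Hc = C_cal * delta_T / m_fuel
Q_released = 9.92 * 3.55 = 35.2160 kJ
m_fuel = 1.376 g = 1.376/1000 kg = 0.001376 kg
Hc = 35.2160 / 0.001376 = 25593.02 kJ/kg


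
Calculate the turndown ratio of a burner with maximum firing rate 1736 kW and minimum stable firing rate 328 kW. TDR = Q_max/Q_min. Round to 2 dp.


TDR = Q_max / Q_min
TDR = 1736 / 328 = 5.29


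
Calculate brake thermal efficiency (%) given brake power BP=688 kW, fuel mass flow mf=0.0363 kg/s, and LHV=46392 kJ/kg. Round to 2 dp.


eta_BTE = (BP / (mf * LHV)) * 100
Denominator = 0.0363 * 46392 = 1684.0296 kW
eta_BTE = (688 / 1684.0296) * 100 = 40.85%


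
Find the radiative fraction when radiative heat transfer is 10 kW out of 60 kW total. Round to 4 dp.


f_rad = Q_rad / Q_total
f_rad = 10 / 60 = 0.1667


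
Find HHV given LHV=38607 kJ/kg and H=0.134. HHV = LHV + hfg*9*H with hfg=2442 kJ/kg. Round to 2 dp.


HHV = LHV + hfg * 9 * H
Water addition = 2442 * 9 * 0.134 = 2945.052 kJ/kg
HHV = 38607 + 2945.052 = 41552.05 kJ/kg


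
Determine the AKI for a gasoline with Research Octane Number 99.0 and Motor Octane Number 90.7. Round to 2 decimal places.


AKI = (RON + MON) / 2
AKI = (99.0 + 90.7) / 2
AKI = 189.7 / 2 = 94.85


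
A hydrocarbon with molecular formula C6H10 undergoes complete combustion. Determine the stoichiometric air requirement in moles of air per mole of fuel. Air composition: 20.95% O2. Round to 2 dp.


Balanced combustion: C6H10 + 8.5 O2 -> 6 CO2 + 5 H2O
O2 needed = C + H/4 = 6 + 10/4 = 8.50 moles
Air moles = O2 / 0.2095 = 8.50 / 0.2095 = 40.57 moles air


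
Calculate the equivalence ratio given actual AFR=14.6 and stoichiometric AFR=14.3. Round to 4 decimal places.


phi = AFR_stoich / AFR_actual
phi = 14.3 / 14.6 = 0.9795


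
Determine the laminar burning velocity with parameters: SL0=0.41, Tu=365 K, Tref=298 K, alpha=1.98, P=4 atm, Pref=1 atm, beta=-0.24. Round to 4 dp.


SL = SL0 * (Tu/Tref)^alpha * (P/Pref)^beta
T ratio = 365/298 = 1.22483221
(T ratio)^alpha = 1.22483221^1.98 = 1.494141
(P/Pref)^beta = 4^(-0.24) = 0.716978
SL = 0.41 * 1.494141 * 0.716978 = 0.4392 m/s


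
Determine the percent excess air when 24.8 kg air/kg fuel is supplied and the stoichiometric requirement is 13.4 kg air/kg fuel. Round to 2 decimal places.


Excess air = actual - stoichiometric = 24.8 - 13.4 = 11.40 kg/kg fuel
Excess air % = (excess / stoich) * 100 = (11.40 / 13.4) * 100 = 85.07%


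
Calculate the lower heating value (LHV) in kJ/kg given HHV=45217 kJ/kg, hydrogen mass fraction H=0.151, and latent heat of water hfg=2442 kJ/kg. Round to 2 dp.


LHV = HHV - hfg * 9 * H
Water correction = 2442 * 9 * 0.151 = 3318.678 kJ/kg
LHV = 45217 - 3318.678 = 41898.32 kJ/kg


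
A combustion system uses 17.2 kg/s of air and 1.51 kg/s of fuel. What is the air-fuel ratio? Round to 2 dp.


AFR = m_air / m_fuel
AFR = 17.2 / 1.51 = 11.39


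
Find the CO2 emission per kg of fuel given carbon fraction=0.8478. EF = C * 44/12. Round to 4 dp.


EF = C_frac * (M_CO2 / M_C)
EF = 0.8478 * (44/12)
EF = 0.8478 * 3.666667 = 3.1086 kg_CO2/kg_fuel


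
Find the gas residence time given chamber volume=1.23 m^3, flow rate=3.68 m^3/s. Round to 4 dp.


tau = V / Q_flow
tau = 1.23 / 3.68 = 0.3342 s


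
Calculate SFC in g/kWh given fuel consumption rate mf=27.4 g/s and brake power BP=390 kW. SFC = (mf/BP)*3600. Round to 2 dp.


SFC = (mf / BP) * 3600
Rate = 27.4 / 390 = 0.070256 g/(s*kW)
SFC = 0.070256 * 3600 = 252.92 g/kWh


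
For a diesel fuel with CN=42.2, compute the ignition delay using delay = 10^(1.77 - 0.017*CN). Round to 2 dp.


delay = 10^(1.77 - 0.017*CN)
Exponent = 1.77 - 0.017*42.2 = 1.0526
delay = 10^1.0526 = 11.29 ms


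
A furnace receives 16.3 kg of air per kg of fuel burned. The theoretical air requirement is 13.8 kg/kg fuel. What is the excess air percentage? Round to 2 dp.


Excess air = actual - stoichiometric = 16.3 - 13.8 = 2.50 kg/kg fuel
Excess air % = (excess / stoich) * 100 = (2.50 / 13.8) * 100 = 18.12%


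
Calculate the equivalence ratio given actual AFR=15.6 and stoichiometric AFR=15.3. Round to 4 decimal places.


phi = AFR_stoich / AFR_actual
phi = 15.3 / 15.6 = 0.9808


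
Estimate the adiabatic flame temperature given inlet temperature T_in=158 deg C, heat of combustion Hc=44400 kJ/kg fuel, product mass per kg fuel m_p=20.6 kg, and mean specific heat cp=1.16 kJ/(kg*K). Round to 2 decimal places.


T_ad = T_in + Hc / (m_p * cp)
Denominator = 20.6 * 1.16 = 23.8960
Temperature rise = 44400 / 23.8960 = 1858.05 K
T_ad = 158 + 1858.05 = 2016.05 deg C


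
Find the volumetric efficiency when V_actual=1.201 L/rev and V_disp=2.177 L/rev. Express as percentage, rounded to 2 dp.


eta_v = (V_actual / V_disp) * 100
Ratio = 1.201 / 2.177 = 0.5517
eta_v = 0.5517 * 100 = 55.17%


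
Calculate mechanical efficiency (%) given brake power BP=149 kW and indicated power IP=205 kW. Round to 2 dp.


eta_mech = (BP / IP) * 100
Ratio = 149 / 205 = 0.7268
eta_mech = 0.7268 * 100 = 72.68%


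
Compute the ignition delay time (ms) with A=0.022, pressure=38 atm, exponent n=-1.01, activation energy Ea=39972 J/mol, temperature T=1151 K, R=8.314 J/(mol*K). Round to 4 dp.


tau = A * P^n * exp(Ea/(R*T))
P^n = 38^(-1.01) = 0.02537573
Ea/(R*T) = 39972/(8.314*1151) = 4.177058
exp(Ea/(R*T)) = 65.173848
tau = 0.022 * 0.02537573 * 65.173848 = 0.0364 ms


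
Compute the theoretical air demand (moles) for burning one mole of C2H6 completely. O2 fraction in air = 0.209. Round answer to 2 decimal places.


Balanced combustion: C2H6 + 3.5 O2 -> 2 CO2 + 3 H2O
O2 needed = C + H/4 = 2 + 6/4 = 3.50 moles
Air moles = O2 / 0.209 = 3.50 / 0.209 = 16.75 moles air


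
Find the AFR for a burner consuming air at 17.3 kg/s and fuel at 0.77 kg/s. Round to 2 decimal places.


AFR = m_air / m_fuel
AFR = 17.3 / 0.77 = 22.47


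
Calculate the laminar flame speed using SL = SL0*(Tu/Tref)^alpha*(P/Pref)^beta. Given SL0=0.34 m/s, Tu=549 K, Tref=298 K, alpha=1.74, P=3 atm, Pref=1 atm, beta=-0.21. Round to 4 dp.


SL = SL0 * (Tu/Tref)^alpha * (P/Pref)^beta
T ratio = 549/298 = 1.84228188
(T ratio)^alpha = 1.84228188^1.74 = 2.895473
(P/Pref)^beta = 3^(-0.21) = 0.793971
SL = 0.34 * 2.895473 * 0.793971 = 0.7816 m/s


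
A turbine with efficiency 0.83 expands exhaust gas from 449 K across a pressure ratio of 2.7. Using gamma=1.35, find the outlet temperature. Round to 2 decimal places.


T_out = T_in * (1 - eta * (1 - PR^(-(gamma-1)/gamma)))
Exponent = -(1.35-1)/1.35 = -0.25925926
PR^exp = 2.7^(-0.25925926) = 0.77297411
Factor = 1 - 0.83*(1 - 0.77297411) = 0.81156851
T_out = 449 * 0.81156851 = 364.39 K


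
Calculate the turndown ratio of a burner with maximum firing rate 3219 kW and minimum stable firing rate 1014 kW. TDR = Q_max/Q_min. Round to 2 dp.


TDR = Q_max / Q_min
TDR = 3219 / 1014 = 3.17


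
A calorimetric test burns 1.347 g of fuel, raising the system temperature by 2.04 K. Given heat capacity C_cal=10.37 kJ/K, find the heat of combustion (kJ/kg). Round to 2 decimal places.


Hc = C_cal * delta_T / m_fuel
Q_released = 10.37 * 2.04 = 21.1548 kJ
m_fuel = 1.347 g = 1.347/1000 kg = 0.001347 kg
Hc = 21.1548 / 0.001347 = 15705.12 kJ/kg


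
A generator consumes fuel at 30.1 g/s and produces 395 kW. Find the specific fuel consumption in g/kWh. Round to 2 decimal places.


SFC = (mf / BP) * 3600
Rate = 30.1 / 395 = 0.076203 g/(s*kW)
SFC = 0.076203 * 3600 = 274.33 g/kWh


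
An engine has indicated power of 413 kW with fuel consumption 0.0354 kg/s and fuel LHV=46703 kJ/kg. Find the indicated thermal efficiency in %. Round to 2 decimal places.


eta_ith = (IP / (mf * LHV)) * 100
Denominator = 0.0354 * 46703 = 1653.2862 kW
eta_ith = (413 / 1653.2862) * 100 = 24.98%


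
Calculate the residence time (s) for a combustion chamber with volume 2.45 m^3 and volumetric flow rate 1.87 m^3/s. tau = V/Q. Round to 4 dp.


tau = V / Q_flow
tau = 2.45 / 1.87 = 1.3102 s


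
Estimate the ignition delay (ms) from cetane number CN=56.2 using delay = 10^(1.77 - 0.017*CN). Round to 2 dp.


delay = 10^(1.77 - 0.017*CN)
Exponent = 1.77 - 0.017*56.2 = 0.8146
delay = 10^0.8146 = 6.53 ms


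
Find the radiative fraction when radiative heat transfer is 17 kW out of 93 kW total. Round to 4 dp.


f_rad = Q_rad / Q_total
f_rad = 17 / 93 = 0.1828


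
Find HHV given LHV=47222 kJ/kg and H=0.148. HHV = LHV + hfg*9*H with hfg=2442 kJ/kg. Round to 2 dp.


HHV = LHV + hfg * 9 * H
Water addition = 2442 * 9 * 0.148 = 3252.744 kJ/kg
HHV = 47222 + 3252.744 = 50474.74 kJ/kg


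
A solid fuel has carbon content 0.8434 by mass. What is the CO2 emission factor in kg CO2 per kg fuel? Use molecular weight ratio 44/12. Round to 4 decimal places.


EF = C_frac * (M_CO2 / M_C)
EF = 0.8434 * (44/12)
EF = 0.8434 * 3.666667 = 3.0925 kg_CO2/kg_fuel


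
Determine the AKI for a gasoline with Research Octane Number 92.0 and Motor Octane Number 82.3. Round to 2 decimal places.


AKI = (RON + MON) / 2
AKI = (92.0 + 82.3) / 2
AKI = 174.3 / 2 = 87.15


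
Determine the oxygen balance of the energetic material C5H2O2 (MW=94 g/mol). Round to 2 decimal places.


OB = -1600 * (2C + H/2 - O) / MW
Inner = 2*5 + 2/2 - 2 = 9.00
OB = -1600 * 9.00 / 94 = -153.19%


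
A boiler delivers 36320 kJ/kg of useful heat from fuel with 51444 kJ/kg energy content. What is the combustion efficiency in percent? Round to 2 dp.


Efficiency = (Q_useful / Q_fuel) * 100
Efficiency = (36320 / 51444) * 100
Efficiency = 0.7060 * 100 = 70.60%


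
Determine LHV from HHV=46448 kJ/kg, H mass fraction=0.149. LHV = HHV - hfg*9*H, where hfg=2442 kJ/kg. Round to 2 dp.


LHV = HHV - hfg * 9 * H
Water correction = 2442 * 9 * 0.149 = 3274.722 kJ/kg
LHV = 46448 - 3274.722 = 43173.28 kJ/kg


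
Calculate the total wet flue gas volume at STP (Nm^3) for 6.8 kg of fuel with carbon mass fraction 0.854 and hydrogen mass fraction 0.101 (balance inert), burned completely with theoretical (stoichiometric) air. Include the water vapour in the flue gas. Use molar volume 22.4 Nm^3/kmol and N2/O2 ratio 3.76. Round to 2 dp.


Per kg fuel: CO2 = (C/12 kmol)*22.4 = (0.854/12)*22.4 = 1.59413 Nm^3
Per kg fuel: H2O = (H/2 kmol)*22.4 = (0.101/2)*22.4 = 1.13120 Nm^3
O2 needed per kg fuel = C/12 + H/4 = 0.854/12 + 0.101/4 = 0.09641667 kmol
Per kg fuel: N2 = O2*3.76*22.4 = 0.09641667*3.76*22.4 = 8.12060 Nm^3
Total per kg = 1.59413 + 1.13120 + 8.12060 = 10.84593 Nm^3
Total = 10.84593 * 6.8 = 73.75 Nm^3


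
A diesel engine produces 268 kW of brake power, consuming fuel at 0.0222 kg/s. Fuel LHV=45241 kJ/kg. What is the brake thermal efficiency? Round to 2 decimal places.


eta_BTE = (BP / (mf * LHV)) * 100
Denominator = 0.0222 * 45241 = 1004.3502 kW
eta_BTE = (268 / 1004.3502) * 100 = 26.68%


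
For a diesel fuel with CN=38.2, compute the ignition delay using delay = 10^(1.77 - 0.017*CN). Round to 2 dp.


delay = 10^(1.77 - 0.017*CN)
Exponent = 1.77 - 0.017*38.2 = 1.1206
delay = 10^1.1206 = 13.20 ms


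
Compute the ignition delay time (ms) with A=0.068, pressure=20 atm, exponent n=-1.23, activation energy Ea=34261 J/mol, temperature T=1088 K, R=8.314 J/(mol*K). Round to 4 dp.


tau = A * P^n * exp(Ea/(R*T))
P^n = 20^(-1.23) = 0.02510343
Ea/(R*T) = 34261/(8.314*1088) = 3.787574
exp(Ea/(R*T)) = 44.149162
tau = 0.068 * 0.02510343 * 44.149162 = 0.0754 ms


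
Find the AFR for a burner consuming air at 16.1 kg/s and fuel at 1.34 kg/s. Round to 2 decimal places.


AFR = m_air / m_fuel
AFR = 16.1 / 1.34 = 12.01


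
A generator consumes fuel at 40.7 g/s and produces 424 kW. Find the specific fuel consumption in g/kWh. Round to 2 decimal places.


SFC = (mf / BP) * 3600
Rate = 40.7 / 424 = 0.095991 g/(s*kW)
SFC = 0.095991 * 3600 = 345.57 g/kWh


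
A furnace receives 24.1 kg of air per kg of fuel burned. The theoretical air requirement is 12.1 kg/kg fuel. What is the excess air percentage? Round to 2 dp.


Excess air = actual - stoichiometric = 24.1 - 12.1 = 12.00 kg/kg fuel
Excess air % = (excess / stoich) * 100 = (12.00 / 12.1) * 100 = 99.17%


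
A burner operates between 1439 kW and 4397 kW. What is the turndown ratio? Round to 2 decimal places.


TDR = Q_max / Q_min
TDR = 4397 / 1439 = 3.06


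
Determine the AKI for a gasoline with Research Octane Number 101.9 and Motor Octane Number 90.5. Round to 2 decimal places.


AKI = (RON + MON) / 2
AKI = (101.9 + 90.5) / 2
AKI = 192.4 / 2 = 96.20


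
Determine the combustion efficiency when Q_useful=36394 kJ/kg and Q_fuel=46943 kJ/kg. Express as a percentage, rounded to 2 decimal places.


Efficiency = (Q_useful / Q_fuel) * 100
Efficiency = (36394 / 46943) * 100
Efficiency = 0.7753 * 100 = 77.53%


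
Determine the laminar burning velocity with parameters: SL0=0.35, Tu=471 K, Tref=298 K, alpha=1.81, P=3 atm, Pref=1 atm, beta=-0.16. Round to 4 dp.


SL = SL0 * (Tu/Tref)^alpha * (P/Pref)^beta
T ratio = 471/298 = 1.58053691
(T ratio)^alpha = 1.58053691^1.81 = 2.290005
(P/Pref)^beta = 3^(-0.16) = 0.838804
SL = 0.35 * 2.290005 * 0.838804 = 0.6723 m/s


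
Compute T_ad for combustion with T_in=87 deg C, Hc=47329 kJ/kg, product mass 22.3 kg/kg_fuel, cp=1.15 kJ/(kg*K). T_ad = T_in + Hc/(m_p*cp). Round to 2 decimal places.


T_ad = T_in + Hc / (m_p * cp)
Denominator = 22.3 * 1.15 = 25.6450
Temperature rise = 47329 / 25.6450 = 1845.54 K
T_ad = 87 + 1845.54 = 1932.54 deg C


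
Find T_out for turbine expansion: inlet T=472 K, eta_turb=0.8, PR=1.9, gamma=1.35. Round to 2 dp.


T_out = T_in * (1 - eta * (1 - PR^(-(gamma-1)/gamma)))
Exponent = -(1.35-1)/1.35 = -0.25925926
PR^exp = 1.9^(-0.25925926) = 0.84670193
Factor = 1 - 0.8*(1 - 0.84670193) = 0.87736154
T_out = 472 * 0.87736154 = 414.11 K


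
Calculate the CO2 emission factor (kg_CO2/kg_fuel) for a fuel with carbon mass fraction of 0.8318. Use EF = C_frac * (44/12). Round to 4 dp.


EF = C_frac * (M_CO2 / M_C)
EF = 0.8318 * (44/12)
EF = 0.8318 * 3.666667 = 3.0499 kg_CO2/kg_fuel


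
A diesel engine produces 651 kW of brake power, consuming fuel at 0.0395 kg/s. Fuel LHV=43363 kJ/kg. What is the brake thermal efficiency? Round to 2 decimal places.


eta_BTE = (BP / (mf * LHV)) * 100
Denominator = 0.0395 * 43363 = 1712.8385 kW
eta_BTE = (651 / 1712.8385) * 100 = 38.01%


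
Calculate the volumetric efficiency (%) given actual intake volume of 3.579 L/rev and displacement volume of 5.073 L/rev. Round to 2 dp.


eta_v = (V_actual / V_disp) * 100
Ratio = 3.579 / 5.073 = 0.7055
eta_v = 0.7055 * 100 = 70.55%


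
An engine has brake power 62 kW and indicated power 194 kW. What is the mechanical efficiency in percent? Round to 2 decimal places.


eta_mech = (BP / IP) * 100
Ratio = 62 / 194 = 0.3196
eta_mech = 0.3196 * 100 = 31.96%


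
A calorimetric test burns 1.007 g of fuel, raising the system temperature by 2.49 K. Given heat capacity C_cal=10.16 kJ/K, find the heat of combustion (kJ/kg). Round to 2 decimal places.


Hc = C_cal * delta_T / m_fuel
Q_released = 10.16 * 2.49 = 25.2984 kJ
m_fuel = 1.007 g = 1.007/1000 kg = 0.001007 kg
Hc = 25.2984 / 0.001007 = 25122.54 kJ/kg


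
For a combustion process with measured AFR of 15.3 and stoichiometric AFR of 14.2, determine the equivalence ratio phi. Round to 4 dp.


phi = AFR_stoich / AFR_actual
phi = 14.2 / 15.3 = 0.9281


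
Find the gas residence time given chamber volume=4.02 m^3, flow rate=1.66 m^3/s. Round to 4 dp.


tau = V / Q_flow
tau = 4.02 / 1.66 = 2.4217 s


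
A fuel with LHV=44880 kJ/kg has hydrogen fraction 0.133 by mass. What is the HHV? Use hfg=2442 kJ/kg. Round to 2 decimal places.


HHV = LHV + hfg * 9 * H
Water addition = 2442 * 9 * 0.133 = 2923.074 kJ/kg
HHV = 44880 + 2923.074 = 47803.07 kJ/kg


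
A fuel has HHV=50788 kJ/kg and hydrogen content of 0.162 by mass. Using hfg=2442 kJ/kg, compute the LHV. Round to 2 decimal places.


LHV = HHV - hfg * 9 * H
Water correction = 2442 * 9 * 0.162 = 3560.436 kJ/kg
LHV = 50788 - 3560.436 = 47227.56 kJ/kg


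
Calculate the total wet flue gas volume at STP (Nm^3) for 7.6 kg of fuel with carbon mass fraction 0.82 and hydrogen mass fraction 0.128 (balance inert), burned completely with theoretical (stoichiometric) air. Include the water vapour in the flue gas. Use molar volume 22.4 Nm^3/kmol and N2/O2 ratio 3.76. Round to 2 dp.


Per kg fuel: CO2 = (C/12 kmol)*22.4 = (0.82/12)*22.4 = 1.53067 Nm^3
Per kg fuel: H2O = (H/2 kmol)*22.4 = (0.128/2)*22.4 = 1.43360 Nm^3
O2 needed per kg fuel = C/12 + H/4 = 0.82/12 + 0.128/4 = 0.10033333 kmol
Per kg fuel: N2 = O2*3.76*22.4 = 0.10033333*3.76*22.4 = 8.45047 Nm^3
Total per kg = 1.53067 + 1.43360 + 8.45047 = 11.41474 Nm^3
Total = 11.41474 * 7.6 = 86.75 Nm^3


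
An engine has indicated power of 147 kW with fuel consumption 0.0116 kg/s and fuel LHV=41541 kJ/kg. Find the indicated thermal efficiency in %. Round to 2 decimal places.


eta_ith = (IP / (mf * LHV)) * 100
Denominator = 0.0116 * 41541 = 481.8756 kW
eta_ith = (147 / 481.8756) * 100 = 30.51%


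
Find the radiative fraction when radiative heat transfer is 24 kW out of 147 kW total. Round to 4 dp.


f_rad = Q_rad / Q_total
f_rad = 24 / 147 = 0.1633


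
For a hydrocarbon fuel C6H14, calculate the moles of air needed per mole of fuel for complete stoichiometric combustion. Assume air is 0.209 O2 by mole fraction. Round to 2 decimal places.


Balanced combustion: C6H14 + 9.5 O2 -> 6 CO2 + 7 H2O
O2 needed = C + H/4 = 6 + 14/4 = 9.50 moles
Air moles = O2 / 0.209 = 9.50 / 0.209 = 45.45 moles air


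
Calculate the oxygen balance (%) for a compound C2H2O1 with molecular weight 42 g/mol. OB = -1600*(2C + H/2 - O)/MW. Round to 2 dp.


OB = -1600 * (2C + H/2 - O) / MW
Inner = 2*2 + 2/2 - 1 = 4.00
OB = -1600 * 4.00 / 42 = -152.38%


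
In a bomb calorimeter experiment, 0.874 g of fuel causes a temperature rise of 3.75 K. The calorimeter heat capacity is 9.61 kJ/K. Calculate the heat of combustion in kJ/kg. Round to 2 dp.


Hc = C_cal * delta_T / m_fuel
Q_released = 9.61 * 3.75 = 36.0375 kJ
m_fuel = 0.874 g = 0.874/1000 kg = 0.000874 kg
Hc = 36.0375 / 0.000874 = 41232.84 kJ/kg


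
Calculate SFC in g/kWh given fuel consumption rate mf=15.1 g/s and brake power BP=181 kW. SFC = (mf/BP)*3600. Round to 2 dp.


SFC = (mf / BP) * 3600
Rate = 15.1 / 181 = 0.083425 g/(s*kW)
SFC = 0.083425 * 3600 = 300.33 g/kWh


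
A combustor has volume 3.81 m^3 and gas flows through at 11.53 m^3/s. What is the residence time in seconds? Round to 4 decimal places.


tau = V / Q_flow
tau = 3.81 / 11.53 = 0.3304 s


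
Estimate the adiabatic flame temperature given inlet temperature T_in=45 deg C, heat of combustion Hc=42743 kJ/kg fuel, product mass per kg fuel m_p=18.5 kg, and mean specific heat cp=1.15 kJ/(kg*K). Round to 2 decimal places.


T_ad = T_in + Hc / (m_p * cp)
Denominator = 18.5 * 1.15 = 21.2750
Temperature rise = 42743 / 21.2750 = 2009.07 K
T_ad = 45 + 2009.07 = 2054.07 deg C


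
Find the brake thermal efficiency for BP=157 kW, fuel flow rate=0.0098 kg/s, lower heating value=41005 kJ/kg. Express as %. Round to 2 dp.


eta_BTE = (BP / (mf * LHV)) * 100
Denominator = 0.0098 * 41005 = 401.8490 kW
eta_BTE = (157 / 401.8490) * 100 = 39.07%


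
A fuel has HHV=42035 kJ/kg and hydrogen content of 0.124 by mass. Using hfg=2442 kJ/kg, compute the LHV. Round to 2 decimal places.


LHV = HHV - hfg * 9 * H
Water correction = 2442 * 9 * 0.124 = 2725.272 kJ/kg
LHV = 42035 - 2725.272 = 39309.73 kJ/kg


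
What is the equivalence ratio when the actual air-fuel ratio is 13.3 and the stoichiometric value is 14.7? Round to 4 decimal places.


phi = AFR_stoich / AFR_actual
phi = 14.7 / 13.3 = 1.1053
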